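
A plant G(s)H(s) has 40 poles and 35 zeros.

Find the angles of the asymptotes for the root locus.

n - m = 40 - 35 = 5. Angles: θk = (2k + 1)·180°/5 = 36°, 108°, 180°, 252°, 324°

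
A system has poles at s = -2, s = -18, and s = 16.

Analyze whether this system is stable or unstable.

Pole(s) at s = 16 are not in the left half-plane. System is unstable.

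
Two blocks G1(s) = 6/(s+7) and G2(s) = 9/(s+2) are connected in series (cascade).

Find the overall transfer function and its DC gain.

Series: multiply transfer functions. G_eq = 6/(s+7) × 9/(s+2) = 54/((s+7)(s+2)). DC gain = 54/(7×2) = 3.8571.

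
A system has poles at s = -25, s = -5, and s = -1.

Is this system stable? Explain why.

All poles are in the left half-plane. System is stable.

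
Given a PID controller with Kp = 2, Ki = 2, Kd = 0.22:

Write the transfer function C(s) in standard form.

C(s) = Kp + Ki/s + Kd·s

Substituting values: C(s) = 2 + 2/s + 0.22s = (0.22s² + 2s + 2)/s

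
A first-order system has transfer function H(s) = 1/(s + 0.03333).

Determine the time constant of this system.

For H(s) = 1/(s + 1/τ), the pole is at -1/τ = -0.03333, so τ = 1/0.03333 = 30 s.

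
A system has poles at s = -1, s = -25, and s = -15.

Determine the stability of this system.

All poles are in the left half-plane. System is stable.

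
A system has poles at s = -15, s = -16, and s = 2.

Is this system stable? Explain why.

Pole(s) at s = 2 are not in the left half-plane. System is unstable.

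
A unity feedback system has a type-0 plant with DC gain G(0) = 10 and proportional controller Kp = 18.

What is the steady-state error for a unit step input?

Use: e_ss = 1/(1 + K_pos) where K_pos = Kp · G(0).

K_pos = Kp · G(0) = 18 × 10 = 180. e_ss = 1/(1 + 180) = 0.0055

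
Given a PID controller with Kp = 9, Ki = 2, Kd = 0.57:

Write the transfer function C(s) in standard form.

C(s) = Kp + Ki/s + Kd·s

Substituting values: C(s) = 9 + 2/s + 0.57s = (0.57s² + 9s + 2)/s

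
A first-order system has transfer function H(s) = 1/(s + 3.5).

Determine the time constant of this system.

For H(s) = 1/(s + 1/τ), the pole is at -1/τ = -3.5, so τ = 1/3.5 = 0.2857 s.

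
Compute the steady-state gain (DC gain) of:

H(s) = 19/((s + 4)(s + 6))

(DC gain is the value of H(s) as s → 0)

DC gain = H(0) = 19/(4 × 6) = 19/24 = 0.7917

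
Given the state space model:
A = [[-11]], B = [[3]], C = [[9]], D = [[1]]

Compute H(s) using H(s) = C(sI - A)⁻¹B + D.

(sI - A)⁻¹ = 1/(s + 11). H(s) = 9×3/(s + 11) + 1 = (s + 38)/(s + 11).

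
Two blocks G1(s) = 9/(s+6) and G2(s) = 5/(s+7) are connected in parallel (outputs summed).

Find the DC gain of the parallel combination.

Parallel: G_eq = G1 + G2. DC gain = G1(0) + G2(0) = 9/6 + 5/7 = 1.5 + 0.7143 = 2.2143.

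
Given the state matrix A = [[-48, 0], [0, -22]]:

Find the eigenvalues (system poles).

For diagonal matrix, eigenvalues are diagonal entries: λ₁ = -48, λ₂ = -22.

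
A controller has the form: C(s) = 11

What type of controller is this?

This is a Proportional (P) controller.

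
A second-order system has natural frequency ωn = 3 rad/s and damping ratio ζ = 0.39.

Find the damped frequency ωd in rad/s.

ωd = ωn√(1 - ζ²) = 3√(1 - 0.39²) = 2.76 rad/s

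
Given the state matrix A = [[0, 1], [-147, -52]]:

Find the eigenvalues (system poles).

det(A - λI) = λ² - (-52)λ + 147 = (λ - (-49))(λ - (-3)). Eigenvalues: -49, -3.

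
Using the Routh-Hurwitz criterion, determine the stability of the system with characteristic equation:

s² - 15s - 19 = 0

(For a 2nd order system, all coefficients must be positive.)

Coefficients: 1, -15, -19. b=-15, c=-19 not positive, so system is unstable.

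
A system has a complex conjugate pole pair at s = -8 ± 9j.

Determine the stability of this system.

Real part of poles is -8 (< 0, left half-plane). Stable.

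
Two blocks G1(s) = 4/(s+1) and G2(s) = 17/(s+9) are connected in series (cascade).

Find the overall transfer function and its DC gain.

Series: multiply transfer functions. G_eq = 4/(s+1) × 17/(s+9) = 68/((s+1)(s+9)). DC gain = 68/(1×9) = 7.5556.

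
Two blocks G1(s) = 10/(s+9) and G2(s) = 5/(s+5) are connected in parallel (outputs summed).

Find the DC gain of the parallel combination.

Parallel: G_eq = G1 + G2. DC gain = G1(0) + G2(0) = 10/9 + 5/5 = 1.1111 + 1 = 2.1111.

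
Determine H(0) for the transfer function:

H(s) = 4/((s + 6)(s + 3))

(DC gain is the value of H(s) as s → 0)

DC gain = H(0) = 4/(6 × 3) = 4/18 = 0.2222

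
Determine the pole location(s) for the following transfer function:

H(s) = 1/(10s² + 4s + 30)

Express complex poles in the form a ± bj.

Discriminant = 4² - 4×10×30 = 16 - 1200 = -1184 < 0, so the poles are a complex conjugate pair s = (-4 ± j√1184)/(2×10). Real part = -4/(2×10) = -4/20 = -0.2; imaginary part = ±√1184/(2×10) ≈ 1.7205. Poles: s = -0.2 ± 1.7205j.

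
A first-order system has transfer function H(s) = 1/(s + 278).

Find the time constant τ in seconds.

For H(s) = 1/(s + 1/τ), the pole is at -1/τ = -278, so τ = 1/278 = 0.0036 s.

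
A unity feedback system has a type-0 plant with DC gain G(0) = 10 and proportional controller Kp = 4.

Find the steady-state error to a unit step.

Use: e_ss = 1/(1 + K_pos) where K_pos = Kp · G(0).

K_pos = Kp · G(0) = 4 × 10 = 40. e_ss = 1/(1 + 40) = 0.0244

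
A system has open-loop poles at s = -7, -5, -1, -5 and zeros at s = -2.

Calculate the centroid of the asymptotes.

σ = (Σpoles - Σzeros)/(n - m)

σ = (Σpoles - Σzeros)/(n - m) = (-18 - (-2))/(4 - 1) = -16/3 = -5.33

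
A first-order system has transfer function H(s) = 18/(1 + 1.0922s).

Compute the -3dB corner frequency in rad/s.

Corner frequency = 1/τ = 1/1.0922 = 0.916 rad/s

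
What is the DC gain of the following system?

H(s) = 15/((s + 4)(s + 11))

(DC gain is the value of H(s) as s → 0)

DC gain = H(0) = 15/(4 × 11) = 15/44 = 0.3409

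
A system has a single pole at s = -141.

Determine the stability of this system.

Pole at s = -141 is in the left half-plane. Stable.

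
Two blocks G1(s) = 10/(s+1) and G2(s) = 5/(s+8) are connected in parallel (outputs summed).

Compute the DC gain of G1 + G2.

Parallel: G_eq = G1 + G2. DC gain = G1(0) + G2(0) = 10/1 + 5/8 = 10 + 0.625 = 10.625.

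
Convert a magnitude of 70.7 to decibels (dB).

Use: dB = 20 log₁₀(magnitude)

dB = 20 log₁₀(70.7) = 37.0 dB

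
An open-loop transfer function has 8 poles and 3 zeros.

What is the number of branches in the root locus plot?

Root locus has n branches where n = number of poles = 8.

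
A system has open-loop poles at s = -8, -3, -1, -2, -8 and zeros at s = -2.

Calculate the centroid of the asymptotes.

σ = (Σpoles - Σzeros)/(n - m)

σ = (Σpoles - Σzeros)/(n - m) = (-22 - (-2))/(5 - 1) = -20/4 = -5.0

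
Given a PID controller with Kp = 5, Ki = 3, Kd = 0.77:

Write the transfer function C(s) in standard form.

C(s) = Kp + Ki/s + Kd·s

Substituting values: C(s) = 5 + 3/s + 0.77s = (0.77s² + 5s + 3)/s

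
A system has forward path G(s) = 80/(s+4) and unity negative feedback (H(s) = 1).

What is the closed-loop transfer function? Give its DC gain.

T(s) = G/(1+GH) = [80/(s+4)] / [1 + 80/(s+4)] = 80/(s+4+80) = 80/(s+84). DC gain = 80/84 = 0.9524.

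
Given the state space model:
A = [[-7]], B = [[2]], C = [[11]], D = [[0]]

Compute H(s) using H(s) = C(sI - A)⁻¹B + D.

(sI - A)⁻¹ = 1/(s + 7). H(s) = 11 × 2/(s + 7) + 0 = 22/(s + 7).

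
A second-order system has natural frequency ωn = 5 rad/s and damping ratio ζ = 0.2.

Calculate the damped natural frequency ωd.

ωd = ωn√(1 - ζ²) = 5√(1 - 0.2²) = 4.9 rad/s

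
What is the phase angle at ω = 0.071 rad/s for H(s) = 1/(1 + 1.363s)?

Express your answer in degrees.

Phase = -arctan(ωτ) = -arctan(0.071 × 1.363) = -5.5°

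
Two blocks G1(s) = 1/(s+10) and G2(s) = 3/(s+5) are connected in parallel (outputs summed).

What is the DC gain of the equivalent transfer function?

Parallel: G_eq = G1 + G2. DC gain = G1(0) + G2(0) = 1/10 + 3/5 = 0.1 + 0.6 = 0.7.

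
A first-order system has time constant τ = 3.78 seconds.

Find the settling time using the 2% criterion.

For first-order system, 2% settling time ≈ 4τ = 4 × 3.78 = 15.12 s.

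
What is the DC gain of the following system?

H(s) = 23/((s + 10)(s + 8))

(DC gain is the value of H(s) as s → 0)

DC gain = H(0) = 23/(10 × 8) = 23/80 = 0.2875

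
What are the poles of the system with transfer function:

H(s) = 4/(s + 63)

Pole is where denominator = 0: s + 63 = 0, so s = -63.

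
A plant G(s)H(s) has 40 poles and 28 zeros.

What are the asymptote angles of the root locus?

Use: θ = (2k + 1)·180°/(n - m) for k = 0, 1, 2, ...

n - m = 40 - 28 = 12. Angles: θk = (2k + 1)·180°/12 = 15°, 45°, 75°, 105°, 135°, 165°, 195°, 225°, 255°, 285°, 315°, 345°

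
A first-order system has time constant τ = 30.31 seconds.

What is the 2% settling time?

For first-order system, 2% settling time ≈ 4τ = 4 × 30.31 = 121.24 s.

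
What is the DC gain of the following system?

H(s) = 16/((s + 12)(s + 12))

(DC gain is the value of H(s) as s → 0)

DC gain = H(0) = 16/(12 × 12) = 16/144 = 0.1111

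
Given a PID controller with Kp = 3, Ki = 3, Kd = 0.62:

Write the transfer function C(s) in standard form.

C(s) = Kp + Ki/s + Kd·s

Substituting values: C(s) = 3 + 3/s + 0.62s = (0.62s² + 3s + 3)/s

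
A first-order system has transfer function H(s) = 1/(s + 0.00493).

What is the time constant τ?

For H(s) = 1/(s + 1/τ), the pole is at -1/τ = -0.00493, so τ = 1/0.00493 = 202.8 s.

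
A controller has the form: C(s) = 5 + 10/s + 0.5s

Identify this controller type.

This is a Proportional-Integral-Derivative (PID) controller.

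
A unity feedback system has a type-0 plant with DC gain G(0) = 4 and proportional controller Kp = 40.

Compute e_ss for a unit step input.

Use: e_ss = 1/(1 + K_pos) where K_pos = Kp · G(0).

K_pos = Kp · G(0) = 40 × 4 = 160. e_ss = 1/(1 + 160) = 0.0062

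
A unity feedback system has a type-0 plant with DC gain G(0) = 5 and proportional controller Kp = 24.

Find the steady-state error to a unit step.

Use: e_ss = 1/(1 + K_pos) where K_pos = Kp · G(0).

K_pos = Kp · G(0) = 24 × 5 = 120. e_ss = 1/(1 + 120) = 0.0083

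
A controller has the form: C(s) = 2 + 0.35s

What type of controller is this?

This is a Proportional-Derivative (PD) controller.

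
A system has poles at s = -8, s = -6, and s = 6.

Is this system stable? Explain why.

Pole(s) at s = 6 are not in the left half-plane. System is unstable.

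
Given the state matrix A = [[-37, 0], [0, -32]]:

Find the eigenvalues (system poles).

For diagonal matrix, eigenvalues are diagonal entries: λ₁ = -37, λ₂ = -32.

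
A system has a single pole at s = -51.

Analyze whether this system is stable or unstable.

Pole at s = -51 is in the left half-plane. Stable.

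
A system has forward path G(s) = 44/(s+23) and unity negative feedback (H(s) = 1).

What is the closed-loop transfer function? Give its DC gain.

T(s) = G/(1+GH) = [44/(s+23)] / [1 + 44/(s+23)] = 44/(s+23+44) = 44/(s+67). DC gain = 44/67 = 0.6567.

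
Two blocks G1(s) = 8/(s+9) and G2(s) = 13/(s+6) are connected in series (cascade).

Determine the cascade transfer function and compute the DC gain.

Series: multiply transfer functions. G_eq = 8/(s+9) × 13/(s+6) = 104/((s+9)(s+6)). DC gain = 104/(9×6) = 1.9259.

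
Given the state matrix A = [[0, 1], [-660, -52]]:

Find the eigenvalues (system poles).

det(A - λI) = λ² - (-52)λ + 660 = (λ - (-22))(λ - (-30)). Eigenvalues: -22, -30.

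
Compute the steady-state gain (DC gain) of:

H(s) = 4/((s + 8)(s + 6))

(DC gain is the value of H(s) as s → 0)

DC gain = H(0) = 4/(8 × 6) = 4/48 = 0.0833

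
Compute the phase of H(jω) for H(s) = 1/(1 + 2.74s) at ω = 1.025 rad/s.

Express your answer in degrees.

Phase = -arctan(ωτ) = -arctan(1.025 × 2.74) = -70.4°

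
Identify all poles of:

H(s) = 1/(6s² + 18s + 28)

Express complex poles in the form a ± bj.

Discriminant = 18² - 4×6×28 = 324 - 672 = -348 < 0, so the poles are a complex conjugate pair s = (-18 ± j√348)/(2×6). Real part = -18/(2×6) = -18/12 = -1.5; imaginary part = ±√348/(2×6) ≈ 1.5546. Poles: s = -1.5 ± 1.5546j.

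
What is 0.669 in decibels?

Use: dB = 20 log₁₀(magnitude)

dB = 20 log₁₀(0.669) = -3.5 dB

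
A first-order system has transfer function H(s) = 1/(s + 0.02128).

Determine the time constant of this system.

For H(s) = 1/(s + 1/τ), the pole is at -1/τ = -0.02128, so τ = 1/0.02128 = 46.99 s.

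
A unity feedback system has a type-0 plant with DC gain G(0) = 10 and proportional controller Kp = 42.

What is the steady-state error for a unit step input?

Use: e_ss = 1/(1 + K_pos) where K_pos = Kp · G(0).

K_pos = Kp · G(0) = 42 × 10 = 420. e_ss = 1/(1 + 420) = 0.0024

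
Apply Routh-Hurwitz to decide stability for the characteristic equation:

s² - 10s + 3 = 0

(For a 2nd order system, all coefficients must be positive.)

Coefficients: 1, -10, 3. b=-10 not positive, so system is unstable.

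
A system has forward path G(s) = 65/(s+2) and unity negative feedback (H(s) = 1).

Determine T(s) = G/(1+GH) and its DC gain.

T(s) = G/(1+GH) = [65/(s+2)] / [1 + 65/(s+2)] = 65/(s+2+65) = 65/(s+67). DC gain = 65/67 = 0.9701.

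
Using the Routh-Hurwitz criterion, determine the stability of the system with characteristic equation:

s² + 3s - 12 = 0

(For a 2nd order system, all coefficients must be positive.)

Coefficients: 1, 3, -12. c=-12 not positive, so system is unstable.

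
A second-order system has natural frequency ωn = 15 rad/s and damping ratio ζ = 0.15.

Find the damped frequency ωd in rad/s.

ωd = ωn√(1 - ζ²) = 15√(1 - 0.15²) = 14.83 rad/s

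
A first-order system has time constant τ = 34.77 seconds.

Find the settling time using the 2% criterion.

For first-order system, 2% settling time ≈ 4τ = 4 × 34.77 = 139.08 s.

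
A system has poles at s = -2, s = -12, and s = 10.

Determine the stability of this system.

Pole(s) at s = 10 are not in the left half-plane. System is unstable.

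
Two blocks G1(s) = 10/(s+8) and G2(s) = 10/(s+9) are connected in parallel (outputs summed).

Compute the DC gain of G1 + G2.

Parallel: G_eq = G1 + G2. DC gain = G1(0) + G2(0) = 10/8 + 10/9 = 1.25 + 1.1111 = 2.3611.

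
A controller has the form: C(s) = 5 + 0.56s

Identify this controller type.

This is a Proportional-Derivative (PD) controller.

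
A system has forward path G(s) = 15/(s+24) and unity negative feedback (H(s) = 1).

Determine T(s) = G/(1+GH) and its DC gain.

T(s) = G/(1+GH) = [15/(s+24)] / [1 + 15/(s+24)] = 15/(s+24+15) = 15/(s+39). DC gain = 15/39 = 0.3846.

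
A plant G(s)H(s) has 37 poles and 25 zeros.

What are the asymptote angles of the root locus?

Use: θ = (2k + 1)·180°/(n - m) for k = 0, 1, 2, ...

n - m = 37 - 25 = 12. Angles: θk = (2k + 1)·180°/12 = 15°, 45°, 75°, 105°, 135°, 165°, 195°, 225°, 255°, 285°, 315°, 345°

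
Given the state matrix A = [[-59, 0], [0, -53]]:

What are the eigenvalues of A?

For diagonal matrix, eigenvalues are diagonal entries: λ₁ = -59, λ₂ = -53.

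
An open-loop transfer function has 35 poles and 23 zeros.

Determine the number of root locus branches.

Root locus has n branches where n = number of poles = 35.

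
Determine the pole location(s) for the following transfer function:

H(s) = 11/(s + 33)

Pole is where denominator = 0: s + 33 = 0, so s = -33.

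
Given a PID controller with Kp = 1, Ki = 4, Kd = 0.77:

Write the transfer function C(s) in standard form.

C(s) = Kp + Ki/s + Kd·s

Substituting values: C(s) = 1 + 4/s + 0.77s = (0.77s² + s + 4)/s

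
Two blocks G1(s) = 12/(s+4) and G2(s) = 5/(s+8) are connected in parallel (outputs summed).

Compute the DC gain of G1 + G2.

Parallel: G_eq = G1 + G2. DC gain = G1(0) + G2(0) = 12/4 + 5/8 = 3 + 0.625 = 3.625.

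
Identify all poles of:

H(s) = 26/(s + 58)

Pole is where denominator = 0: s + 58 = 0, so s = -58.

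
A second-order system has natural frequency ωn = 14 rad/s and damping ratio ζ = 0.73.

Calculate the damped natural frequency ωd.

ωd = ωn√(1 - ζ²) = 14√(1 - 0.73²) = 9.57 rad/s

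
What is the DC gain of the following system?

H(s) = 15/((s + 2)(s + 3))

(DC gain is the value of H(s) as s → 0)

DC gain = H(0) = 15/(2 × 3) = 15/6 = 2.5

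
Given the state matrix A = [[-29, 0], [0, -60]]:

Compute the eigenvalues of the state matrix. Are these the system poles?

For diagonal matrix, eigenvalues are diagonal entries: λ₁ = -29, λ₂ = -60. Eigenvalues of A = system poles.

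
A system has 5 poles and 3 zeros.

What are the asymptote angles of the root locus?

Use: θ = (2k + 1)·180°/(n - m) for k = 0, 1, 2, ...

n - m = 5 - 3 = 2. Angles: θk = (2k + 1)·180°/2 = 90°, 270°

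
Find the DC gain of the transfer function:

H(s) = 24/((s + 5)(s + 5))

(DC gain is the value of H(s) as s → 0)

DC gain = H(0) = 24/(5 × 5) = 24/25 = 0.96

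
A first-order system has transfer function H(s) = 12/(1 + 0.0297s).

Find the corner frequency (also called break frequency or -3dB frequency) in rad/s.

Corner frequency = 1/τ = 1/0.0297 = 33.67 rad/s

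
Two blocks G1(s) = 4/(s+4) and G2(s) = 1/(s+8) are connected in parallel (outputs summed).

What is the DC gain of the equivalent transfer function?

Parallel: G_eq = G1 + G2. DC gain = G1(0) + G2(0) = 4/4 + 1/8 = 1 + 0.125 = 1.125.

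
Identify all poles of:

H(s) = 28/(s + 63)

Pole is where denominator = 0: s + 63 = 0, so s = -63.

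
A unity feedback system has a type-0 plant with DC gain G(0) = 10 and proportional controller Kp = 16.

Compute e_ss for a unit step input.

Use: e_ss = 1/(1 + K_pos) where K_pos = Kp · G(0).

K_pos = Kp · G(0) = 16 × 10 = 160. e_ss = 1/(1 + 160) = 0.0062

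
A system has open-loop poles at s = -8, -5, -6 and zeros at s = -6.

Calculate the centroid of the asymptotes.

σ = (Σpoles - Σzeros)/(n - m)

σ = (Σpoles - Σzeros)/(n - m) = (-19 - (-6))/(3 - 1) = -13/2 = -6.5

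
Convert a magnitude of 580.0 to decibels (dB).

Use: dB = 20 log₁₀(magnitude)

dB = 20 log₁₀(580.0) = 55.3 dB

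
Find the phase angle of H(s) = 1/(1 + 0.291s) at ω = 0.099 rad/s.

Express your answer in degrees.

Phase = -arctan(ωτ) = -arctan(0.099 × 0.291) = -1.7°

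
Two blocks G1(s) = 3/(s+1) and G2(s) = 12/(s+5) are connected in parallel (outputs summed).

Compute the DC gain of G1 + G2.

Parallel: G_eq = G1 + G2. DC gain = G1(0) + G2(0) = 3/1 + 12/5 = 3 + 2.4 = 5.4.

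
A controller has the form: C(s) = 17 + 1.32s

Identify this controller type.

This is a Proportional-Derivative (PD) controller.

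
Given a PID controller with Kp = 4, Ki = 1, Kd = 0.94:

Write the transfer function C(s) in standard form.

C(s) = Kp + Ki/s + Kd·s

Substituting values: C(s) = 4 + 1/s + 0.94s = (0.94s² + 4s + 1)/s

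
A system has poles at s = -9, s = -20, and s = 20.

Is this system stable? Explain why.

Pole(s) at s = 20 are not in the left half-plane. System is unstable.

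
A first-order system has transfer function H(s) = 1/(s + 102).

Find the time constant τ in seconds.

For H(s) = 1/(s + 1/τ), the pole is at -1/τ = -102, so τ = 1/102 = 0.0098 s.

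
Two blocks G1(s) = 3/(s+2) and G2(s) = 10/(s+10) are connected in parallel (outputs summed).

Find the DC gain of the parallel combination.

Parallel: G_eq = G1 + G2. DC gain = G1(0) + G2(0) = 3/2 + 10/10 = 1.5 + 1 = 2.5.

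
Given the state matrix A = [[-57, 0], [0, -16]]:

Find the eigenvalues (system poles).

For diagonal matrix, eigenvalues are diagonal entries: λ₁ = -57, λ₂ = -16.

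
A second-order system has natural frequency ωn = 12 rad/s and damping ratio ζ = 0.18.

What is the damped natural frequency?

ωd = ωn√(1 - ζ²) = 12√(1 - 0.18²) = 11.8 rad/s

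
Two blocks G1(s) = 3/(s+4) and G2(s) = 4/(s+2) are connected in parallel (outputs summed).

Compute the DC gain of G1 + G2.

Parallel: G_eq = G1 + G2. DC gain = G1(0) + G2(0) = 3/4 + 4/2 = 0.75 + 2 = 2.75.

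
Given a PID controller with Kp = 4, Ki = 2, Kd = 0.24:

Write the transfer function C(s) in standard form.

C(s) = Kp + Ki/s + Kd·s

Substituting values: C(s) = 4 + 2/s + 0.24s = (0.24s² + 4s + 2)/s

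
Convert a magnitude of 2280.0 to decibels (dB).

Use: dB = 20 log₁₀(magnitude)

dB = 20 log₁₀(2280.0) = 67.2 dB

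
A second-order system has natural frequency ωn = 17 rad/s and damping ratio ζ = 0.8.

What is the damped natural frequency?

ωd = ωn√(1 - ζ²) = 17√(1 - 0.8²) = 10.2 rad/s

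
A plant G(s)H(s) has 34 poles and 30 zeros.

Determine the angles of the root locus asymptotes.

n - m = 34 - 30 = 4. Angles: θk = (2k + 1)·180°/4 = 45°, 135°, 225°, 315°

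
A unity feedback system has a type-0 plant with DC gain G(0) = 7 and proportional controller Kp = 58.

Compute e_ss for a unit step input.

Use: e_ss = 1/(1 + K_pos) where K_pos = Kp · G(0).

K_pos = Kp · G(0) = 58 × 7 = 406. e_ss = 1/(1 + 406) = 0.0025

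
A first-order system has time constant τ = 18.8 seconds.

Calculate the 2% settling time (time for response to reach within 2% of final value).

For first-order system, 2% settling time ≈ 4τ = 4 × 18.8 = 75.2 s.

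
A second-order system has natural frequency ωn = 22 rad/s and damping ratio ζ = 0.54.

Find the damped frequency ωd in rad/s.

ωd = ωn√(1 - ζ²) = 22√(1 - 0.54²) = 18.52 rad/s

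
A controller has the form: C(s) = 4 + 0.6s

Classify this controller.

This is a Proportional-Derivative (PD) controller.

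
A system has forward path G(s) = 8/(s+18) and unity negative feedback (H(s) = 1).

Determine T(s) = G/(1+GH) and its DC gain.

T(s) = G/(1+GH) = [8/(s+18)] / [1 + 8/(s+18)] = 8/(s+18+8) = 8/(s+26). DC gain = 8/26 = 0.3077.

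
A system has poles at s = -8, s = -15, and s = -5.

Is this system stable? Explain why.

All poles are in the left half-plane. System is stable.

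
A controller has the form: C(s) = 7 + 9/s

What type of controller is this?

This is a Proportional-Integral (PI) controller.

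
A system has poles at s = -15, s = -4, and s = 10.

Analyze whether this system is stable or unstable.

Pole(s) at s = 10 are not in the left half-plane. System is unstable.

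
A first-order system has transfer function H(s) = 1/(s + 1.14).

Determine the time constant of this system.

For H(s) = 1/(s + 1/τ), the pole is at -1/τ = -1.14, so τ = 1/1.14 = 0.8772 s.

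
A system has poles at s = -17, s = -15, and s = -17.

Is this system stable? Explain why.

All poles are in the left half-plane. System is stable.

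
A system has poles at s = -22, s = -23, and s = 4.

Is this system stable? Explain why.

Pole(s) at s = 4 are not in the left half-plane. System is unstable.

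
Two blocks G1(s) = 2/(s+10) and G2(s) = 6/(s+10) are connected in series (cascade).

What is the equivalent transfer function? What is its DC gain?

Series: multiply transfer functions. G_eq = 2/(s+10) × 6/(s+10) = 12/((s+10)(s+10)). DC gain = 12/(10×10) = 0.12.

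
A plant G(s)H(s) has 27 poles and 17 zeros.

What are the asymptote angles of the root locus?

n - m = 27 - 17 = 10. Angles: θk = (2k + 1)·180°/10 = 18°, 54°, 90°, 126°, 162°, 198°, 234°, 270°, 306°, 342°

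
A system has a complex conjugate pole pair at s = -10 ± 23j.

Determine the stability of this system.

Real part of poles is -10 (< 0, left half-plane). Stable.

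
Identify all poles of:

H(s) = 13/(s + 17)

Pole is where denominator = 0: s + 17 = 0, so s = -17.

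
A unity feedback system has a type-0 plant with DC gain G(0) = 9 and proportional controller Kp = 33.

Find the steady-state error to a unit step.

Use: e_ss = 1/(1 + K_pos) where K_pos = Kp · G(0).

K_pos = Kp · G(0) = 33 × 9 = 297. e_ss = 1/(1 + 297) = 0.0034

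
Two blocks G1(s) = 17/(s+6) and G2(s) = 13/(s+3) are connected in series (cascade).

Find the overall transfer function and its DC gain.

Series: multiply transfer functions. G_eq = 17/(s+6) × 13/(s+3) = 221/((s+6)(s+3)). DC gain = 221/(6×3) = 12.2778.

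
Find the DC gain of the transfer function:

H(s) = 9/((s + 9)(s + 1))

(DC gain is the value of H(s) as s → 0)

DC gain = H(0) = 9/(9 × 1) = 9/9 = 1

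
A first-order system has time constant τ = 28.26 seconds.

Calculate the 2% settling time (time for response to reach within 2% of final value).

For first-order system, 2% settling time ≈ 4τ = 4 × 28.26 = 113.04 s.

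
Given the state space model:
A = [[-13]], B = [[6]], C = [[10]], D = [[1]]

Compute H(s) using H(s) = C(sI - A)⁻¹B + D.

(sI - A)⁻¹ = 1/(s + 13). H(s) = 10×6/(s + 13) + 1 = (s + 73)/(s + 13).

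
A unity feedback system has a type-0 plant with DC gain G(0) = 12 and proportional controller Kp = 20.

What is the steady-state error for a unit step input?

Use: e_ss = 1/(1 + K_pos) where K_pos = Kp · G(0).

K_pos = Kp · G(0) = 20 × 12 = 240. e_ss = 1/(1 + 240) = 0.0041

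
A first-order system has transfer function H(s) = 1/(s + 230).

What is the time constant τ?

For H(s) = 1/(s + 1/τ), the pole is at -1/τ = -230, so τ = 1/230 = 0.0043 s.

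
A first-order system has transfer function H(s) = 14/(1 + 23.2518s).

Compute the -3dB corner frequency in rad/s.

Corner frequency = 1/τ = 1/23.2518 = 0.043 rad/s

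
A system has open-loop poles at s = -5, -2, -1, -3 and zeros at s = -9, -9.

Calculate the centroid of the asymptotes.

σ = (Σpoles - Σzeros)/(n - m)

σ = (Σpoles - Σzeros)/(n - m) = (-11 - (-18))/(4 - 2) = 7/2 = 3.5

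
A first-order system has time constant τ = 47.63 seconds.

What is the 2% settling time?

For first-order system, 2% settling time ≈ 4τ = 4 × 47.63 = 190.52 s.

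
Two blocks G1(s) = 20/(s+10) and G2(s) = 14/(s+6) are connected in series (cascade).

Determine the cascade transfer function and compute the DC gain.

Series: multiply transfer functions. G_eq = 20/(s+10) × 14/(s+6) = 280/((s+10)(s+6)). DC gain = 280/(10×6) = 4.6667.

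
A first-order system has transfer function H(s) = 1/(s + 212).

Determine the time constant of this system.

For H(s) = 1/(s + 1/τ), the pole is at -1/τ = -212, so τ = 1/212 = 0.0047 s.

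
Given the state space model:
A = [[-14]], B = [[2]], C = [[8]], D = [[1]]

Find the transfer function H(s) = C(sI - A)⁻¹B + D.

(sI - A)⁻¹ = 1/(s + 14). H(s) = 8×2/(s + 14) + 1 = (s + 30)/(s + 14).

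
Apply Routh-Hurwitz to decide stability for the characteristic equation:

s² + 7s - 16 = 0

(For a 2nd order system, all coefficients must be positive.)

Coefficients: 1, 7, -16. c=-16 not positive, so system is unstable.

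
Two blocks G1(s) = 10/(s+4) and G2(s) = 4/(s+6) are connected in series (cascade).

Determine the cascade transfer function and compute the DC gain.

Series: multiply transfer functions. G_eq = 10/(s+4) × 4/(s+6) = 40/((s+4)(s+6)). DC gain = 40/(4×6) = 1.6667.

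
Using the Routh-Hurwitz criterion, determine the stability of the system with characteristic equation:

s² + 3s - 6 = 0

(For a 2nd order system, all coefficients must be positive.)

Coefficients: 1, 3, -6. c=-6 not positive, so system is unstable.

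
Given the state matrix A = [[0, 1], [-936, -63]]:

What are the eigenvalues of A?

det(A - λI) = λ² - (-63)λ + 936 = (λ - (-24))(λ - (-39)). Eigenvalues: -24, -39.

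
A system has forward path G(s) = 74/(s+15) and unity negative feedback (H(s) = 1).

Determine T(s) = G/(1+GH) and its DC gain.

T(s) = G/(1+GH) = [74/(s+15)] / [1 + 74/(s+15)] = 74/(s+15+74) = 74/(s+89). DC gain = 74/89 = 0.8315.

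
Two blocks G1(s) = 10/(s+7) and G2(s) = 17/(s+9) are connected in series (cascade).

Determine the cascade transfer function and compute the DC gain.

Series: multiply transfer functions. G_eq = 10/(s+7) × 17/(s+9) = 170/((s+7)(s+9)). DC gain = 170/(7×9) = 2.6984.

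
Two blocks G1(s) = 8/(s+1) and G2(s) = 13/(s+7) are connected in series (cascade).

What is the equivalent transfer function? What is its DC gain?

Series: multiply transfer functions. G_eq = 8/(s+1) × 13/(s+7) = 104/((s+1)(s+7)). DC gain = 104/(1×7) = 14.8571.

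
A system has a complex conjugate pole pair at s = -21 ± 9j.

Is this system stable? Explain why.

Real part of poles is -21 (< 0, left half-plane). Stable.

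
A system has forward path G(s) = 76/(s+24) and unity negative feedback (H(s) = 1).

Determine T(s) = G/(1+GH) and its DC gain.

T(s) = G/(1+GH) = [76/(s+24)] / [1 + 76/(s+24)] = 76/(s+24+76) = 76/(s+100). DC gain = 76/100 = 0.76.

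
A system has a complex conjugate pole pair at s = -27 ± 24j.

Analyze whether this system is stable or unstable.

Real part of poles is -27 (< 0, left half-plane). Stable.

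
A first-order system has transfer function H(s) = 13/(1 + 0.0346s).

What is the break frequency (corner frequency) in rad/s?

Corner frequency = 1/τ = 1/0.0346 = 28.902 rad/s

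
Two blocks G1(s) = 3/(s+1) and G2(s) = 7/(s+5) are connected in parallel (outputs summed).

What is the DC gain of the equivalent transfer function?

Parallel: G_eq = G1 + G2. DC gain = G1(0) + G2(0) = 3/1 + 7/5 = 3 + 1.4 = 4.4.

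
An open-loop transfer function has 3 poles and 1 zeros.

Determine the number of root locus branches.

Root locus has n branches where n = number of poles = 3.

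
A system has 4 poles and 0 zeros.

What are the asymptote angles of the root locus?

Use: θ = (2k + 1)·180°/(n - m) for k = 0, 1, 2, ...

n - m = 4 - 0 = 4. Angles: θk = (2k + 1)·180°/4 = 45°, 135°, 225°, 315°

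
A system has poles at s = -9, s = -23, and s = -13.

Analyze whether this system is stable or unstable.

All poles are in the left half-plane. System is stable.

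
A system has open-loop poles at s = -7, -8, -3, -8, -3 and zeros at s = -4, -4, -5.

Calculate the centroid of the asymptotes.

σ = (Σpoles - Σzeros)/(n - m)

σ = (Σpoles - Σzeros)/(n - m) = (-29 - (-13))/(5 - 3) = -16/2 = -8.0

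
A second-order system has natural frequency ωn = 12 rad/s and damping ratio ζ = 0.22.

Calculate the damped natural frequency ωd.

ωd = ωn√(1 - ζ²) = 12√(1 - 0.22²) = 11.71 rad/s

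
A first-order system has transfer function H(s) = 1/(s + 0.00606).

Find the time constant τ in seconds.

For H(s) = 1/(s + 1/τ), the pole is at -1/τ = -0.00606, so τ = 1/0.00606 = 165 s.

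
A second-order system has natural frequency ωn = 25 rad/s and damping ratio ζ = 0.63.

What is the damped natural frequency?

ωd = ωn√(1 - ζ²) = 25√(1 - 0.63²) = 19.41 rad/s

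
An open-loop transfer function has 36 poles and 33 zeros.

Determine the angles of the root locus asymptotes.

n - m = 36 - 33 = 3. Angles: θk = (2k + 1)·180°/3 = 60°, 180°, 300°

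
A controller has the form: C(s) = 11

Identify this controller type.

This is a Proportional (P) controller.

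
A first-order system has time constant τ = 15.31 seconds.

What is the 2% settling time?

For first-order system, 2% settling time ≈ 4τ = 4 × 15.31 = 61.24 s.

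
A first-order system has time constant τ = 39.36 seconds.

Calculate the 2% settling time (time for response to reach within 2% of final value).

For first-order system, 2% settling time ≈ 4τ = 4 × 39.36 = 157.44 s.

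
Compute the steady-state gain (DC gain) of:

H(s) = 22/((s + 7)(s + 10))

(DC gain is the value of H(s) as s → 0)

DC gain = H(0) = 22/(7 × 10) = 22/70 = 0.3143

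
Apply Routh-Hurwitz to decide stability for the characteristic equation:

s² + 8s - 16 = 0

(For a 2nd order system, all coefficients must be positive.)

Coefficients: 1, 8, -16. c=-16 not positive, so system is unstable.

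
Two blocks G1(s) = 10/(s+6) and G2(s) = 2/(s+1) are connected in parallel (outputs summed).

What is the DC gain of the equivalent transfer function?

Parallel: G_eq = G1 + G2. DC gain = G1(0) + G2(0) = 10/6 + 2/1 = 1.6667 + 2 = 3.6667.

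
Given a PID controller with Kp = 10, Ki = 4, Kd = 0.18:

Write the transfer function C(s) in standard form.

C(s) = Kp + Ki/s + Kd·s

Substituting values: C(s) = 10 + 4/s + 0.18s = (0.18s² + 10s + 4)/s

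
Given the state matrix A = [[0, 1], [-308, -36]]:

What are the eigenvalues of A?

det(A - λI) = λ² - (-36)λ + 308 = (λ - (-22))(λ - (-14)). Eigenvalues: -22, -14.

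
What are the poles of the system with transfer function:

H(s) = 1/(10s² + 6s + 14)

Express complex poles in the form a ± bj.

Discriminant = 6² - 4×10×14 = 36 - 560 = -524 < 0, so the poles are a complex conjugate pair s = (-6 ± j√524)/(2×10). Real part = -6/(2×10) = -6/20 = -0.3; imaginary part = ±√524/(2×10) ≈ 1.1446. Poles: s = -0.3 ± 1.1446j.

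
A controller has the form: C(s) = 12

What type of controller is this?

This is a Proportional (P) controller.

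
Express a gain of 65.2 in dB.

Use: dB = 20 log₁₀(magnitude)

dB = 20 log₁₀(65.2) = 36.3 dB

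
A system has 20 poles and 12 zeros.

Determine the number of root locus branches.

Root locus has n branches where n = number of poles = 20.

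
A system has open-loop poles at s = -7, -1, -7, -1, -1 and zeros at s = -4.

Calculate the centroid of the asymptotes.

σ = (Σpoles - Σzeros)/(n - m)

σ = (Σpoles - Σzeros)/(n - m) = (-17 - (-4))/(5 - 1) = -13/4 = -3.25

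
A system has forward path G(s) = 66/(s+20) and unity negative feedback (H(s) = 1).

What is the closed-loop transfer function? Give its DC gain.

T(s) = G/(1+GH) = [66/(s+20)] / [1 + 66/(s+20)] = 66/(s+20+66) = 66/(s+86). DC gain = 66/86 = 0.7674.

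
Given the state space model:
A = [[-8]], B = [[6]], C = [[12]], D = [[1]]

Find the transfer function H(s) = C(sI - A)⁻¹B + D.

(sI - A)⁻¹ = 1/(s + 8). H(s) = 12×6/(s + 8) + 1 = (s + 80)/(s + 8).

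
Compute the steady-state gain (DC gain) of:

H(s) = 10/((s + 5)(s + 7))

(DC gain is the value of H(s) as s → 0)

DC gain = H(0) = 10/(5 × 7) = 10/35 = 0.2857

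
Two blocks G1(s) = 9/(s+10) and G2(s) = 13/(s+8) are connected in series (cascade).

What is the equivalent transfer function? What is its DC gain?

Series: multiply transfer functions. G_eq = 9/(s+10) × 13/(s+8) = 117/((s+10)(s+8)). DC gain = 117/(10×8) = 1.4625.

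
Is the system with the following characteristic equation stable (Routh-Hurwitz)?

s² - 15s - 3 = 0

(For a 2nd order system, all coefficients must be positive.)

Coefficients: 1, -15, -3. b=-15, c=-3 not positive, so system is unstable.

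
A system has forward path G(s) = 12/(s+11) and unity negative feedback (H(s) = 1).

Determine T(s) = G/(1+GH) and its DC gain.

T(s) = G/(1+GH) = [12/(s+11)] / [1 + 12/(s+11)] = 12/(s+11+12) = 12/(s+23). DC gain = 12/23 = 0.5217.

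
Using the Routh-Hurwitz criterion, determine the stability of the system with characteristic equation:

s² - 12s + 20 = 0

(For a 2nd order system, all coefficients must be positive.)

Coefficients: 1, -12, 20. b=-12 not positive, so system is unstable.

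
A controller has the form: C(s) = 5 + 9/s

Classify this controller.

This is a Proportional-Integral (PI) controller.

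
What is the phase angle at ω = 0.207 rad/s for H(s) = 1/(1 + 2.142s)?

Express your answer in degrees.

Phase = -arctan(ωτ) = -arctan(0.207 × 2.142) = -23.9°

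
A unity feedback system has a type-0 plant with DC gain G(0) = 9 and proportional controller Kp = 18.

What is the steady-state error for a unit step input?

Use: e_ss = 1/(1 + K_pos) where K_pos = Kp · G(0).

K_pos = Kp · G(0) = 18 × 9 = 162. e_ss = 1/(1 + 162) = 0.0061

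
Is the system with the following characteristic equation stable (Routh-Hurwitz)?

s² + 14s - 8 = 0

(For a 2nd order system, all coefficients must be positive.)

Coefficients: 1, 14, -8. c=-8 not positive, so system is unstable.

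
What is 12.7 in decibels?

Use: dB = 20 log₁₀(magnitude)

dB = 20 log₁₀(12.7) = 22.1 dB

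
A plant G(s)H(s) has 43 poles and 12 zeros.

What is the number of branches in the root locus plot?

Root locus has n branches where n = number of poles = 43.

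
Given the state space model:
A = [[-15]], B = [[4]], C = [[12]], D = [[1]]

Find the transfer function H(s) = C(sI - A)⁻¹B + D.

(sI - A)⁻¹ = 1/(s + 15). H(s) = 12×4/(s + 15) + 1 = (s + 63)/(s + 15).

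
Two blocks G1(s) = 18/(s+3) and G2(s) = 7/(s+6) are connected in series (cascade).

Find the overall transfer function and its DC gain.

Series: multiply transfer functions. G_eq = 18/(s+3) × 7/(s+6) = 126/((s+3)(s+6)). DC gain = 126/(3×6) = 7.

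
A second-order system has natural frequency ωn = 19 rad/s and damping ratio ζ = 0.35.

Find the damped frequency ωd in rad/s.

ωd = ωn√(1 - ζ²) = 19√(1 - 0.35²) = 17.8 rad/s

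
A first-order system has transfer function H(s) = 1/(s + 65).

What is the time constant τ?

For H(s) = 1/(s + 1/τ), the pole is at -1/τ = -65, so τ = 1/65 = 0.0154 s.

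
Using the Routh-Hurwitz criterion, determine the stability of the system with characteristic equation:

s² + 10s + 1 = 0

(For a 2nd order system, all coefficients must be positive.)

Coefficients: 1, 10, 1. All positive, so system is stable.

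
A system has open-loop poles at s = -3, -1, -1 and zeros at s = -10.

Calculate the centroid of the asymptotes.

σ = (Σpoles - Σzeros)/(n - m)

σ = (Σpoles - Σzeros)/(n - m) = (-5 - (-10))/(3 - 1) = 5/2 = 2.5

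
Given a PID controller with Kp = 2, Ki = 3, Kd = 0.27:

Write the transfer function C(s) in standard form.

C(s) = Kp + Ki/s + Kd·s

Substituting values: C(s) = 2 + 3/s + 0.27s = (0.27s² + 2s + 3)/s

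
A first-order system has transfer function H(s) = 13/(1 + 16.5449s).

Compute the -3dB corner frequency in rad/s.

Corner frequency = 1/τ = 1/16.5449 = 0.06 rad/s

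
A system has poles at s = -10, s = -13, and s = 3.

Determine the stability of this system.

Pole(s) at s = 3 are not in the left half-plane. System is unstable.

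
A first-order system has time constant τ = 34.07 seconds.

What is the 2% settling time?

For first-order system, 2% settling time ≈ 4τ = 4 × 34.07 = 136.28 s.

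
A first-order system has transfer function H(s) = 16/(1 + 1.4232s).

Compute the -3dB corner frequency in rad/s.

Corner frequency = 1/τ = 1/1.4232 = 0.703 rad/s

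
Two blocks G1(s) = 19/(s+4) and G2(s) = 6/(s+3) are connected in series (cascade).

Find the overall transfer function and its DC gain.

Series: multiply transfer functions. G_eq = 19/(s+4) × 6/(s+3) = 114/((s+4)(s+3)). DC gain = 114/(4×3) = 9.5.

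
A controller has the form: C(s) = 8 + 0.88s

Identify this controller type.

This is a Proportional-Derivative (PD) controller.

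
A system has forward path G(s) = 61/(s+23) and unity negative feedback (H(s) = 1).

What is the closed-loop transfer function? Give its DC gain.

T(s) = G/(1+GH) = [61/(s+23)] / [1 + 61/(s+23)] = 61/(s+23+61) = 61/(s+84). DC gain = 61/84 = 0.7262.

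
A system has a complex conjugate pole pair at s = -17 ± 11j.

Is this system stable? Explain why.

Real part of poles is -17 (< 0, left half-plane). Stable.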